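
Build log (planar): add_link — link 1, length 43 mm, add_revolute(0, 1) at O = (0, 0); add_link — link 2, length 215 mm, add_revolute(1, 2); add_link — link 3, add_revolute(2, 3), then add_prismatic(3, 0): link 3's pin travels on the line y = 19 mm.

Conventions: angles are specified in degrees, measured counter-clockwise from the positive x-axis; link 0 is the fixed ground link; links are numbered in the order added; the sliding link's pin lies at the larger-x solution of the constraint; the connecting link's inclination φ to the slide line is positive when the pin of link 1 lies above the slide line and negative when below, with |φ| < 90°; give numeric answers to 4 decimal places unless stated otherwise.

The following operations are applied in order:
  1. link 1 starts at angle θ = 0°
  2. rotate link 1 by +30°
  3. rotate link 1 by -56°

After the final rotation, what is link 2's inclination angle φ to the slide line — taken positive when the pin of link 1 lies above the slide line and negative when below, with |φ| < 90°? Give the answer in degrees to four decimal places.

geometry: r = 43 mm, L = 215 mm, e = 19 mm; θ starts at 0°
rotate link 1 by +30°: θ ← 0° +30° = 30°
rotate link 1 by -56°: θ ← 30° -56° = -26°
h = r sin θ − e = -18.849959 − 19 = -37.849959
sin φ = h / L = -37.849959 / 215 = -0.17604632
φ = arcsin(-0.17604632) = -10.139553°

-10.1396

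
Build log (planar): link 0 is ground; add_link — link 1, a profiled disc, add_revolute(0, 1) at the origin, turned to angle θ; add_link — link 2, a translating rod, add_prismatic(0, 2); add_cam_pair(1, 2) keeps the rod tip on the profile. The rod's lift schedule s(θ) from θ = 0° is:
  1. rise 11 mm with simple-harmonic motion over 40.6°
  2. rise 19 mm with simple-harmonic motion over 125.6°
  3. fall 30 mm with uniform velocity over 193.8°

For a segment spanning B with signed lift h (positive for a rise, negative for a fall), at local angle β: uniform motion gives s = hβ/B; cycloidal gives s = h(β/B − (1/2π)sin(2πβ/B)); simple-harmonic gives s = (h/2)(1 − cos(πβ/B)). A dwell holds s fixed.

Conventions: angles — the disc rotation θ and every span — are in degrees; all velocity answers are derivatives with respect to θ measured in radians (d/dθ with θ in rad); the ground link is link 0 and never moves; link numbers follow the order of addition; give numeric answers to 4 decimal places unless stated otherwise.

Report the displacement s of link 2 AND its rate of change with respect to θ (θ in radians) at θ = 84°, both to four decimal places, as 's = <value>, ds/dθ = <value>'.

seg 1 [0°–40.6°] simple-harmonic, h=11: full span → s += 11 → s = 11.0000
seg 2 [40.6°–166.2°] simple-harmonic, h=19: θ=84° here. β=43.4, B=125.6. 19/2·(1 − cos(π·0.3455)) = 5.0690 → s = 16.0690
velocity in seg [40.6°–166.2°] (simple-harmonic), θ in radians: β = 43.4° = 0.7575 rad, B = 125.6° = 2.1921 rad; ds/dθ = (πh/(2B)) sin(πβ/B) = (π·19/(2·2.1921)) sin(π·0.3455) = 12.042978 mm/rad

s = 16.0690, ds/dθ = 12.0430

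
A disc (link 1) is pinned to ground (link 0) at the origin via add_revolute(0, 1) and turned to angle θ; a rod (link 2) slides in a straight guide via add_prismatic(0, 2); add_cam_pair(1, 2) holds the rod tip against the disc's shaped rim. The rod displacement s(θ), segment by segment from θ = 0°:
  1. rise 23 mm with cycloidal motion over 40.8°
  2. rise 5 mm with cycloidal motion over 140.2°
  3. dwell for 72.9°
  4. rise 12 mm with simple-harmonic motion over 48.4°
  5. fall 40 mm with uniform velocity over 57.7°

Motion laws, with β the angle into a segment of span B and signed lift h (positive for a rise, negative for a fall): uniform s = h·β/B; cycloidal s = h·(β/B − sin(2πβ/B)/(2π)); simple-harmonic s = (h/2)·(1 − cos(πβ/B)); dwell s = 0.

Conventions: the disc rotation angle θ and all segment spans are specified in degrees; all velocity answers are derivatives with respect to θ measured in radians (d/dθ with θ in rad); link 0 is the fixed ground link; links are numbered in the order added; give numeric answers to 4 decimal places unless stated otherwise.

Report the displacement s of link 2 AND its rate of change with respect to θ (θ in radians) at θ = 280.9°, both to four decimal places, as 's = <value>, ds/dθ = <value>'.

segment 1 (0° to 40.8°, cycloidal, h = 23) is passed completely: s = 0.0000 + (23) = 23.0000
segment 2 (40.8° to 181°, cycloidal, h = 5) is passed completely: s = 23.0000 + (5) = 28.0000
segment 3 (181° to 253.9°, dwell): s unchanged at 28.0000
θ = 280.9° falls in segment 4 (253.9° to 302.3°, simple-harmonic, h = 12): β = 280.9 − 253.9 = 27°, B = 48.4°; Δs = 12/2·(1 − cos(π·0.5579)) = 7.0845; s = 28.0000 + 7.0845 = 35.0845
velocity in seg [253.9°–302.3°] (simple-harmonic), θ in radians: β = 27° = 0.4712 rad, B = 48.4° = 0.8447 rad; ds/dθ = (πh/(2B)) sin(πβ/B) = (π·12/(2·0.8447)) sin(π·0.5579) = 21.946532 mm/rad

s = 35.0845, ds/dθ = 21.9465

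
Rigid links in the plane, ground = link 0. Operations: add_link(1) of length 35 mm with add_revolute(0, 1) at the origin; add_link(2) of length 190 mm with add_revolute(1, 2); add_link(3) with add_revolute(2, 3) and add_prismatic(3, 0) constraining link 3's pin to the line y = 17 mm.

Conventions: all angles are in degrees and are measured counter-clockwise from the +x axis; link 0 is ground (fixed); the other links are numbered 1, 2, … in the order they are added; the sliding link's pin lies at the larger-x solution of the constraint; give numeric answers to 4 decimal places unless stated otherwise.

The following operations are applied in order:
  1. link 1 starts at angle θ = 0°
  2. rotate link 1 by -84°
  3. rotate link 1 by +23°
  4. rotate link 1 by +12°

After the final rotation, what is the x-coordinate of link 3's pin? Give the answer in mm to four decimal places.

geometry: r = 35 mm, L = 190 mm, e = 17 mm; θ starts at 0°
rotate link 1 by -84°: θ ← 0° -84° = -84°
rotate link 1 by +23°: θ ← -84° +23° = -61°
rotate link 1 by +12°: θ ← -61° +12° = -49°
crank pin P = (r cos θ, r sin θ) = (22.962066, -26.414835)
h = r sin θ − e = -26.414835 − 17 = -43.414835
x = r cos θ + √(L² − h²) = 22.962066 + 184.973382 = 207.935448

207.9354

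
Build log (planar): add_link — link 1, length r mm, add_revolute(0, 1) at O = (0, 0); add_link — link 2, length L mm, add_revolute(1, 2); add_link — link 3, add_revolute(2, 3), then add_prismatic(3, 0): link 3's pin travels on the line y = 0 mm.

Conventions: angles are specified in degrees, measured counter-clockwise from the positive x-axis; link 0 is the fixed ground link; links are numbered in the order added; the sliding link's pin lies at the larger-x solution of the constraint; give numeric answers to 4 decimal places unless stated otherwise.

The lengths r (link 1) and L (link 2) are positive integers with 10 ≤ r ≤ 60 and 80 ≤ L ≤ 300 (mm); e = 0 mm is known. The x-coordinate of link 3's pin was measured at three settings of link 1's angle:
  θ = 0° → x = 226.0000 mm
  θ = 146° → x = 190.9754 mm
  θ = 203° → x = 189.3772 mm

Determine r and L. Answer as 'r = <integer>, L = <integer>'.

constraint per measurement: (x − r cos θ)² + (r sin θ − e)² = L²
subtracting the θ₁ and θ₂ equations cancels the r² and L² terms:
r = (x₁² − x₂²) / (2[(x₁cos θ₁ + e sin θ₁) − (x₂cos θ₂ + e sin θ₂)]) = 19.0000 → r = 19
L² = (x₁ − r cos θ₁)² + (r sin θ₁ − e)² = 42849.0000 → L = 207.0000 → L = 207
check at θ₃=203°: x = 189.3772 (printed 189.3772) ✓

r = 19, L = 207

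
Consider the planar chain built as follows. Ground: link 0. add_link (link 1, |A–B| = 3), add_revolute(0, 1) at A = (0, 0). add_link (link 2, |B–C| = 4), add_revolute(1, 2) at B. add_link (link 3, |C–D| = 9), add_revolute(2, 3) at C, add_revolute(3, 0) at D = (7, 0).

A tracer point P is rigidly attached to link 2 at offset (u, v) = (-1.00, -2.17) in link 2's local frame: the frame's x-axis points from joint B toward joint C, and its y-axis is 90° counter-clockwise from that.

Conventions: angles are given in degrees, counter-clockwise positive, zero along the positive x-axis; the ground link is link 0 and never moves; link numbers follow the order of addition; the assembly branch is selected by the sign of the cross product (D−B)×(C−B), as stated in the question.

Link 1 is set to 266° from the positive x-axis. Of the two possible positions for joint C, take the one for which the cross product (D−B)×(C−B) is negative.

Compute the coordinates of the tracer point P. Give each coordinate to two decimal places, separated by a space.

A=(0,0), D=(7.00,0)
B = A + 3.00·(cos266°, sin266°) = (-0.2093, -2.9927)
|BD| = 7.8058
circle(B,4.00) ∩ circle(D,9.00): a=-0.2607, h=3.9915
  candidates: C₊=(-1.9804,0.5938) cross=31.157; C₋=(1.0803,-6.7791) cross=-31.157
  branch - wants cross < 0 → take C=(1.0803,-6.7791) (cross=-31.157)
ex = (C−B)/|BC| = (0.3224,-0.9466); ey = (0.9466,0.3224)
P = B + -1.00·ex + -2.17·ey = (-2.5858,-2.7456)

-2.59 -2.75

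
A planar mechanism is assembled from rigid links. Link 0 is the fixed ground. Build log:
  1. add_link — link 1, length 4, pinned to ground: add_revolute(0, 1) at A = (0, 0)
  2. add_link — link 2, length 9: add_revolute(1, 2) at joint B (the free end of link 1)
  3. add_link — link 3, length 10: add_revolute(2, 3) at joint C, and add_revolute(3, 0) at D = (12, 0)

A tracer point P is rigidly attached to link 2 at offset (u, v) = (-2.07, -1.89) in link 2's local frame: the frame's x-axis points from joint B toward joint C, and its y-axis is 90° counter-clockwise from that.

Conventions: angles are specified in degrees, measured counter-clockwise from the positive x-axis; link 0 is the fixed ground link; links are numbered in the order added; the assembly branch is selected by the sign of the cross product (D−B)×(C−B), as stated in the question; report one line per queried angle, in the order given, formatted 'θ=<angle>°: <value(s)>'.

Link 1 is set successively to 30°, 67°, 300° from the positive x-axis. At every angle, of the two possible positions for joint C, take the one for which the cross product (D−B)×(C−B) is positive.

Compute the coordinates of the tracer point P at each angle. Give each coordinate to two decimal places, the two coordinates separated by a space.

A=(0,0), D=(12.00,0)
θ=30°: B = A + 4.00·(cos30°, sin30°) = (3.4641, 2.0000)
θ=30°: |BD| = 8.7671
θ=30°: circle(B,9.00) ∩ circle(D,10.00): a=3.2999, h=8.3732
θ=30°:   candidates: C₊=(8.5872,9.3996) cross=73.408; C₋=(4.7669,-6.9052) cross=-73.408
θ=30°:   branch + wants cross > 0 → take C=(8.5872,9.3996) (cross=73.408)
θ=30°: ex = (C−B)/|BC| = (0.5692,0.8222); ey = (-0.8222,0.5692)
θ=30°: P = B + -2.07·ex + -1.89·ey = (3.8397,-0.7778)
θ=67°: B = A + 4.00·(cos67°, sin67°) = (1.5629, 3.6820)
θ=67°: |BD| = 11.0675
θ=67°: circle(B,9.00) ∩ circle(D,10.00): a=4.6754, h=7.6903
θ=67°:   candidates: C₊=(8.5305,9.3788) cross=85.113; C₋=(3.4135,-5.1257) cross=-85.113
θ=67°:   branch + wants cross > 0 → take C=(8.5305,9.3788) (cross=85.113)
θ=67°: ex = (C−B)/|BC| = (0.7742,0.6330); ey = (-0.6330,0.7742)
θ=67°: P = B + -2.07·ex + -1.89·ey = (1.1567,0.9086)
θ=300°: B = A + 4.00·(cos300°, sin300°) = (2.0000, -3.4641)
θ=300°: |BD| = 10.5830
θ=300°: circle(B,9.00) ∩ circle(D,10.00): a=4.3938, h=7.8546
θ=300°:   candidates: C₊=(3.5808,5.3960) cross=83.125; C₋=(8.7228,-9.4477) cross=-83.125
θ=300°:   branch + wants cross > 0 → take C=(3.5808,5.3960) (cross=83.125)
θ=300°: ex = (C−B)/|BC| = (0.1756,0.9845); ey = (-0.9845,0.1756)
θ=300°: P = B + -2.07·ex + -1.89·ey = (3.4970,-5.8339)

θ=30°: 3.84 -0.78
θ=67°: 1.16 0.91
θ=300°: 3.50 -5.83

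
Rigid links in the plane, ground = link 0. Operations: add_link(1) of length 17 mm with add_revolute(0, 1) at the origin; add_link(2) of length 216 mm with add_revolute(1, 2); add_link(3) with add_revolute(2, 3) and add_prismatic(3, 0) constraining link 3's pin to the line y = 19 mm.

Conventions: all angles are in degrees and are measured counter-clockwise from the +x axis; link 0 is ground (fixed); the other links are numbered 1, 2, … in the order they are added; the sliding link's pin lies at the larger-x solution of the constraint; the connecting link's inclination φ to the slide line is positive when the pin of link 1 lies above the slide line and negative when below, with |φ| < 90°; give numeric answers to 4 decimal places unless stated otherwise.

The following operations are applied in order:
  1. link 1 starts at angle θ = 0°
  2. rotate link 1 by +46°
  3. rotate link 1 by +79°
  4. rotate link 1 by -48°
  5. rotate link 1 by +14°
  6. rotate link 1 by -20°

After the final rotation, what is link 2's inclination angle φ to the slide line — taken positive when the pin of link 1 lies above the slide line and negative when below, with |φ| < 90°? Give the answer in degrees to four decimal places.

geometry: r = 17 mm, L = 216 mm, e = 19 mm; θ starts at 0°
rotate link 1 by +46°: θ ← 0° +46° = 46°
rotate link 1 by +79°: θ ← 46° +79° = 125°
rotate link 1 by -48°: θ ← 125° -48° = 77°
rotate link 1 by +14°: θ ← 77° +14° = 91°
rotate link 1 by -20°: θ ← 91° -20° = 71°
h = r sin θ − e = 16.073816 − 19 = -2.926184
sin φ = h / L = -2.926184 / 216 = -0.01354715
φ = arcsin(-0.01354715) = -0.776218°

-0.7762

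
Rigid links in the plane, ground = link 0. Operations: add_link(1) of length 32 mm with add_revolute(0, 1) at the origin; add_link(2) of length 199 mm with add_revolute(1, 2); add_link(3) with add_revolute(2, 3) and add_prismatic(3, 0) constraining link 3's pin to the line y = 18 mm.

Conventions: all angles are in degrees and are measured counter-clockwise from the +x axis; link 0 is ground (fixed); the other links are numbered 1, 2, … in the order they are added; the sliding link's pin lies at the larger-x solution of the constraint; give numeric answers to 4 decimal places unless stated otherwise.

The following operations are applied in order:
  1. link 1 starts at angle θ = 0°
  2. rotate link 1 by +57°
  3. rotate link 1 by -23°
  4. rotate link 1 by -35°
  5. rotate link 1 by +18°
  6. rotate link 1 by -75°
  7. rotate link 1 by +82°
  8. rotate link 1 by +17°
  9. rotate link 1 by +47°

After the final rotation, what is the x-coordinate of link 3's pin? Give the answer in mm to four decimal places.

geometry: r = 32 mm, L = 199 mm, e = 18 mm; θ starts at 0°
rotate link 1 by +57°: θ ← 0° +57° = 57°
rotate link 1 by -23°: θ ← 57° -23° = 34°
rotate link 1 by -35°: θ ← 34° -35° = -1°
rotate link 1 by +18°: θ ← -1° +18° = 17°
rotate link 1 by -75°: θ ← 17° -75° = -58°
rotate link 1 by +82°: θ ← -58° +82° = 24°
rotate link 1 by +17°: θ ← 24° +17° = 41°
rotate link 1 by +47°: θ ← 41° +47° = 88°
crank pin P = (r cos θ, r sin θ) = (1.116784, 31.980506)
h = r sin θ − e = 31.980506 − 18 = 13.980506
x = r cos θ + √(L² − h²) = 1.116784 + 198.508301 = 199.625085

199.6251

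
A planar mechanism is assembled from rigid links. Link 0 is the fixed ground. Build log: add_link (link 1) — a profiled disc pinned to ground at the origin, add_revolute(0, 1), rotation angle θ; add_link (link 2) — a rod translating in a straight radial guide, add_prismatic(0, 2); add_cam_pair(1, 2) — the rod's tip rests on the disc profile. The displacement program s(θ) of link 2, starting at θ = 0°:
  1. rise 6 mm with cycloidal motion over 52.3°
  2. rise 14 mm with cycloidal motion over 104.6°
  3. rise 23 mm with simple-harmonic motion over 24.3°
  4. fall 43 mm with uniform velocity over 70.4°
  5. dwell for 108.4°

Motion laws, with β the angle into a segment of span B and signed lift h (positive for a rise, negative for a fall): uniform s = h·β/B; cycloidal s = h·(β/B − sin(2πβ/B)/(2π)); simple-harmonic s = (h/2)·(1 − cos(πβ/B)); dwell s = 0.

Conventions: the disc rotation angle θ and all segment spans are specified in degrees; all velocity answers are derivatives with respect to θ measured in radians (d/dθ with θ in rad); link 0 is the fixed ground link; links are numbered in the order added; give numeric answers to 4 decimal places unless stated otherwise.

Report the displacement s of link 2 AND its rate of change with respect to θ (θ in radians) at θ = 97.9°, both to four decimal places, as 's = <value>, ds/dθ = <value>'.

seg 1 [0°–52.3°] cycloidal, h=6: full span → s += 6 → s = 6.0000
seg 2 [52.3°–156.9°] cycloidal, h=14: θ=97.9° here. β=45.6, B=104.6. 14·(0.4359 − sin(2π·0.4359)/(2π)) = 5.2305 → s = 11.2305
velocity in seg [52.3°–156.9°] (cycloidal), θ in radians: β = 45.6° = 0.7959 rad, B = 104.6° = 1.8256 rad; ds/dθ = (h/B)(1 − cos(2πβ/B)) = (14/1.8256)(1 − cos(2π·0.4359)) = 14.724578 mm/rad

s = 11.2305, ds/dθ = 14.7246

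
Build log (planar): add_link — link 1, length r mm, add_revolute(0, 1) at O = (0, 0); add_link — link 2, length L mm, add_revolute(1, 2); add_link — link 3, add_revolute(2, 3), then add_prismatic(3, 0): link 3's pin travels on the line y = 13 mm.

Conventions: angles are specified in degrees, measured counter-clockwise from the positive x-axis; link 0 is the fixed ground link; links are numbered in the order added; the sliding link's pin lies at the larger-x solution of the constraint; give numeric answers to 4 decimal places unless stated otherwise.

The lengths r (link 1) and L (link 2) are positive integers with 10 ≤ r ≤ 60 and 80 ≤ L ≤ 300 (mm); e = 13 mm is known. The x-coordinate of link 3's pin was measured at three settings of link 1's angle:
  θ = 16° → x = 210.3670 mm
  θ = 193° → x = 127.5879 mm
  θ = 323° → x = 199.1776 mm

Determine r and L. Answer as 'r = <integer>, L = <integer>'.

constraint per measurement: (x − r cos θ)² + (r sin θ − e)² = L²
subtracting the θ₁ and θ₂ equations cancels the r² and L² terms:
r = (x₁² − x₂²) / (2[(x₁cos θ₁ + e sin θ₁) − (x₂cos θ₂ + e sin θ₂)]) = 42.0000 → r = 42
L² = (x₁ − r cos θ₁)² + (r sin θ₁ − e)² = 28899.9886 → L = 170.0000 → L = 170
check at θ₃=323°: x = 199.1776 (printed 199.1776) ✓

r = 42, L = 170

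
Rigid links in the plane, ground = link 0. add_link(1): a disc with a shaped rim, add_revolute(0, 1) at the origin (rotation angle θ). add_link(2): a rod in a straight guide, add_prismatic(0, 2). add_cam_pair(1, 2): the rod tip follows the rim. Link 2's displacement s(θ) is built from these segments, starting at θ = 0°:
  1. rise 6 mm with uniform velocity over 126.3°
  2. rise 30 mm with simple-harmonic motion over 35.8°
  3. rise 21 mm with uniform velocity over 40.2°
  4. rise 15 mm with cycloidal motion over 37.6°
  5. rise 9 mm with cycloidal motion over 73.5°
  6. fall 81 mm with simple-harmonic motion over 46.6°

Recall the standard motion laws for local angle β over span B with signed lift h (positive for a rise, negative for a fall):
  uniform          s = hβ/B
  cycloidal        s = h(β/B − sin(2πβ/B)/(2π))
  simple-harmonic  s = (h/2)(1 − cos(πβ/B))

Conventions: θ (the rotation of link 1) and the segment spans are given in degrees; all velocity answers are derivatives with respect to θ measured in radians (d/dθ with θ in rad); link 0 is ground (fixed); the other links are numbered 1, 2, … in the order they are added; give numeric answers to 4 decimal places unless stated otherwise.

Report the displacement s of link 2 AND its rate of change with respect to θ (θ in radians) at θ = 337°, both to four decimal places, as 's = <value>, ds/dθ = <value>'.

segment 1 (0° to 126.3°, uniform, h = 6) is passed completely: s = 0.0000 + (6) = 6.0000
segment 2 (126.3° to 162.1°, simple-harmonic, h = 30) is passed completely: s = 6.0000 + (30) = 36.0000
segment 3 (162.1° to 202.3°, uniform, h = 21) is passed completely: s = 36.0000 + (21) = 57.0000
segment 4 (202.3° to 239.9°, cycloidal, h = 15) is passed completely: s = 57.0000 + (15) = 72.0000
segment 5 (239.9° to 313.4°, cycloidal, h = 9) is passed completely: s = 72.0000 + (9) = 81.0000
θ = 337° falls in segment 6 (313.4° to 360°, simple-harmonic, h = -81): β = 337 − 313.4 = 23.6°, B = 46.6°; Δs = -81/2·(1 − cos(π·0.5064)) = -41.3191; s = 81.0000 − 41.3191 = 39.6809
velocity in seg [313.4°–360°] (simple-harmonic), θ in radians: β = 23.6° = 0.4119 rad, B = 46.6° = 0.8133 rad; ds/dθ = (πh/(2B)) sin(πβ/B) = (π·(-81)/(2·0.8133)) sin(π·0.5064) = -156.405774 mm/rad

s = 39.6809, ds/dθ = -156.4058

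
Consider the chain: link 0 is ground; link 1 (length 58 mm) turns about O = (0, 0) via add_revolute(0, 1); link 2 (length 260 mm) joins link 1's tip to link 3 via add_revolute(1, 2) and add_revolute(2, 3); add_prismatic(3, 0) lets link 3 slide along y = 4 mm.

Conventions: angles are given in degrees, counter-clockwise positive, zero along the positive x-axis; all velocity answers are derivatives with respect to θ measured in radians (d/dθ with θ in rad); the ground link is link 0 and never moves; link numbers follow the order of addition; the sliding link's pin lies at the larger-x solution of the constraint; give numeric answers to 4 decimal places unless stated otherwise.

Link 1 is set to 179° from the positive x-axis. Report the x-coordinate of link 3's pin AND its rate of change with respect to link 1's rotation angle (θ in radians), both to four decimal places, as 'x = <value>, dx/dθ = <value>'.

geometry: r = 58 mm, L = 260 mm, e = 4 mm
crank pin P = (r cos θ, r sin θ) = (-57.991166, 1.012240)
h = r sin θ − e = 1.012240 − 4 = -2.987760
x = r cos θ + √(L² − h²) = -57.991166 + 259.982833 = 201.991666
dx/dθ = −r sin θ − h·r cos θ/√(L² − h²) (θ in radians; h = -2.987760) = -1.678682

x = 201.9917, dx/dθ = -1.6787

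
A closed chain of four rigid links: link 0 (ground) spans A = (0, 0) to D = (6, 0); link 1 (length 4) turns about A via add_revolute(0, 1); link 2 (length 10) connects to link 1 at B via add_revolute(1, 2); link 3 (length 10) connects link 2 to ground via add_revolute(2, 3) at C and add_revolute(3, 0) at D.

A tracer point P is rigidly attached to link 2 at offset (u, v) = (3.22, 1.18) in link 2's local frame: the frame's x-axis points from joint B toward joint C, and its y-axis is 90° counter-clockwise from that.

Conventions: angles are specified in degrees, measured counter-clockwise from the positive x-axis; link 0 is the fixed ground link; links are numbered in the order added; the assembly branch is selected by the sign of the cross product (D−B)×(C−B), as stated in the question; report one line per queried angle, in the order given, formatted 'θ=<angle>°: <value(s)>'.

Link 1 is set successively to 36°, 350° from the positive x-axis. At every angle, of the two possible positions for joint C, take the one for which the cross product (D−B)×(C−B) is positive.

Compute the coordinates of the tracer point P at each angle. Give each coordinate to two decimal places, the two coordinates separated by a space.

A=(0,0), D=(6.00,0)
θ=36°: B = A + 4.00·(cos36°, sin36°) = (3.2361, 2.3511)
θ=36°: |BD| = 3.6287
θ=36°: circle(B,10.00) ∩ circle(D,10.00): a=1.8143, h=9.8340
θ=36°:   candidates: C₊=(10.9899,8.6661) cross=35.684; C₋=(-1.7538,-6.3150) cross=-35.684
θ=36°:   branch + wants cross > 0 → take C=(10.9899,8.6661) (cross=35.684)
θ=36°: ex = (C−B)/|BC| = (0.7754,0.6315); ey = (-0.6315,0.7754)
θ=36°: P = B + 3.22·ex + 1.18·ey = (4.9876,5.2995)
θ=350°: B = A + 4.00·(cos350°, sin350°) = (3.9392, -0.6946)
θ=350°: |BD| = 2.1747
θ=350°: circle(B,10.00) ∩ circle(D,10.00): a=1.0873, h=9.9407
θ=350°:   candidates: C₊=(1.7946,9.0727) cross=21.618; C₋=(8.1447,-9.7673) cross=-21.618
θ=350°:   branch + wants cross > 0 → take C=(1.7946,9.0727) (cross=21.618)
θ=350°: ex = (C−B)/|BC| = (-0.2145,0.9767); ey = (-0.9767,-0.2145)
θ=350°: P = B + 3.22·ex + 1.18·ey = (2.0961,2.1974)

θ=36°: 4.99 5.30
θ=350°: 2.10 2.20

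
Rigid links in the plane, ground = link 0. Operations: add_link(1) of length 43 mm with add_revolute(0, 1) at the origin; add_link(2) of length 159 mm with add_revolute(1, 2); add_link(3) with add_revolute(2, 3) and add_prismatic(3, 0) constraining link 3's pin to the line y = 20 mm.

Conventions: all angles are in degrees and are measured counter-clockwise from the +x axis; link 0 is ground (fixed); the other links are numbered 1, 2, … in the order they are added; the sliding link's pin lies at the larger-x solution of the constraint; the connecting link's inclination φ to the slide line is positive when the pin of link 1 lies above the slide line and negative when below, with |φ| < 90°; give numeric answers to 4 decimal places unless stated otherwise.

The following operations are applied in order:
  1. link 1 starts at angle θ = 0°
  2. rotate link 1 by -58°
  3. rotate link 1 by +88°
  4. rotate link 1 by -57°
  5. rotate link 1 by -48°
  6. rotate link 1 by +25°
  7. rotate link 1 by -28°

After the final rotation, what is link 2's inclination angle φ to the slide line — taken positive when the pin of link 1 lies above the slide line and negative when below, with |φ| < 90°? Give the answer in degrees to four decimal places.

geometry: r = 43 mm, L = 159 mm, e = 20 mm; θ starts at 0°
rotate link 1 by -58°: θ ← 0° -58° = -58°
rotate link 1 by +88°: θ ← -58° +88° = 30°
rotate link 1 by -57°: θ ← 30° -57° = -27°
rotate link 1 by -48°: θ ← -27° -48° = -75°
rotate link 1 by +25°: θ ← -75° +25° = -50°
rotate link 1 by -28°: θ ← -50° -28° = -78°
h = r sin θ − e = -42.060347 − 20 = -62.060347
sin φ = h / L = -62.060347 / 159 = -0.39031665
φ = arcsin(-0.39031665) = -22.974204°

-22.9742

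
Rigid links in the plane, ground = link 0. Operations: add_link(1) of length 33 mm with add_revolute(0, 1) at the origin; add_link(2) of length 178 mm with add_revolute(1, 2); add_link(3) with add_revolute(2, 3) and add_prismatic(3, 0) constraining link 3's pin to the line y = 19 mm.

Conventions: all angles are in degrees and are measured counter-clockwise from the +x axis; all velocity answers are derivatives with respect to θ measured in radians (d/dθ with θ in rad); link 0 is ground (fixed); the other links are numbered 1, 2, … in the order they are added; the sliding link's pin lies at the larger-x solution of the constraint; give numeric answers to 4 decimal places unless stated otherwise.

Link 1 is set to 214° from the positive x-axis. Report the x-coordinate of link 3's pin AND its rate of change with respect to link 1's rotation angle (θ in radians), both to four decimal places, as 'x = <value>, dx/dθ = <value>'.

geometry: r = 33 mm, L = 178 mm, e = 19 mm
crank pin P = (r cos θ, r sin θ) = (-27.358240, -18.453366)
h = r sin θ − e = -18.453366 − 19 = -37.453366
x = r cos θ + √(L² − h²) = -27.358240 + 174.015072 = 146.656832
dx/dθ = −r sin θ − h·r cos θ/√(L² − h²) (θ in radians; h = -37.453366) = 12.565036

x = 146.6568, dx/dθ = 12.5650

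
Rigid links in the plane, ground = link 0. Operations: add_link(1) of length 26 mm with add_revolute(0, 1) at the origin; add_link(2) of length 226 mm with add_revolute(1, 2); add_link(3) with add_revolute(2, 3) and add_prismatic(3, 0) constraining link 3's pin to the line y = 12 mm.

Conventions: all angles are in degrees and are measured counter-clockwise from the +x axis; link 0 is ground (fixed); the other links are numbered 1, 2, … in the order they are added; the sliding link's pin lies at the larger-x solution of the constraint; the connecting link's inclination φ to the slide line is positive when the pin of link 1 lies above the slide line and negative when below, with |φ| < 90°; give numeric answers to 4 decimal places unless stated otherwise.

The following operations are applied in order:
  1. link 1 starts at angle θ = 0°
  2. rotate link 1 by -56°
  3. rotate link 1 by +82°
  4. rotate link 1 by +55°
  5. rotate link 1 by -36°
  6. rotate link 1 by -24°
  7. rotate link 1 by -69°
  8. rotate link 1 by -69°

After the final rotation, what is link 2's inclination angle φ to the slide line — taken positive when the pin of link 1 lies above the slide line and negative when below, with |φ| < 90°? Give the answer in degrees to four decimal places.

geometry: r = 26 mm, L = 226 mm, e = 12 mm; θ starts at 0°
rotate link 1 by -56°: θ ← 0° -56° = -56°
rotate link 1 by +82°: θ ← -56° +82° = 26°
rotate link 1 by +55°: θ ← 26° +55° = 81°
rotate link 1 by -36°: θ ← 81° -36° = 45°
rotate link 1 by -24°: θ ← 45° -24° = 21°
rotate link 1 by -69°: θ ← 21° -69° = -48°
rotate link 1 by -69°: θ ← -48° -69° = -117°
h = r sin θ − e = -23.166170 − 12 = -35.166170
sin φ = h / L = -35.166170 / 226 = -0.15560252
φ = arcsin(-0.15560252) = -8.951742°

-8.9517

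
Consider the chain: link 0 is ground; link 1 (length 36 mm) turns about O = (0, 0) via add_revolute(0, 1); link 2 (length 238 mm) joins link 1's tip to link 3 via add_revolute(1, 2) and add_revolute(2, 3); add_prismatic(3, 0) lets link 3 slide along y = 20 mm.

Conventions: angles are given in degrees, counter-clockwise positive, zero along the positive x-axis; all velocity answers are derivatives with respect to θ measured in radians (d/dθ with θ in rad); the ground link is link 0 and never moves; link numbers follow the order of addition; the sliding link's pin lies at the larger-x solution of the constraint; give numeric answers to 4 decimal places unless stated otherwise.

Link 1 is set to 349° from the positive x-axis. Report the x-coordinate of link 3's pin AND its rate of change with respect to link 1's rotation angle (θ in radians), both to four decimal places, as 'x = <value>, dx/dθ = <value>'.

geometry: r = 36 mm, L = 238 mm, e = 20 mm
crank pin P = (r cos θ, r sin θ) = (35.338579, -6.869124)
h = r sin θ − e = -6.869124 − 20 = -26.869124
x = r cos θ + √(L² − h²) = 35.338579 + 236.478435 = 271.817014
dx/dθ = −r sin θ − h·r cos θ/√(L² − h²) (θ in radians; h = -26.869124) = 10.884359

x = 271.8170, dx/dθ = 10.8844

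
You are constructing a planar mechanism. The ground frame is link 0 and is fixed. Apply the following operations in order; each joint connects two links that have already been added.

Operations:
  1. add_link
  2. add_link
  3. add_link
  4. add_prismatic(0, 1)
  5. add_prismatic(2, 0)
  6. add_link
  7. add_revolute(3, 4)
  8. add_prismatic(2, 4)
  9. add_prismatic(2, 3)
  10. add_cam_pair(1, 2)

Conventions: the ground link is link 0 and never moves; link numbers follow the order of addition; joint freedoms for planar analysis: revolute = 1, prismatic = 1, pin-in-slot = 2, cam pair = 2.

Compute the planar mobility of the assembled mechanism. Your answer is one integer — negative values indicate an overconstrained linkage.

L=1 J1=0 J2=0
add link → L=2 J1=0 J2=0
add link → L=3 J1=0 J2=0
add link → L=4 J1=0 J2=0
P@0,1 dof=1 J1 → L=4 J1=1 J2=0
P@2,0 dof=1 J1 → L=4 J1=2 J2=0
add link → L=5 J1=2 J2=0
R@3,4 dof=1 J1 → L=5 J1=3 J2=0
P@2,4 dof=1 J1 → L=5 J1=4 J2=0
P@2,3 dof=1 J1 → L=5 J1=5 J2=0
C@1,2 dof=2 J2 → L=5 J1=5 J2=1
M=3(L−1)−2J1−J2=3·4−2·5−1=1

M = 1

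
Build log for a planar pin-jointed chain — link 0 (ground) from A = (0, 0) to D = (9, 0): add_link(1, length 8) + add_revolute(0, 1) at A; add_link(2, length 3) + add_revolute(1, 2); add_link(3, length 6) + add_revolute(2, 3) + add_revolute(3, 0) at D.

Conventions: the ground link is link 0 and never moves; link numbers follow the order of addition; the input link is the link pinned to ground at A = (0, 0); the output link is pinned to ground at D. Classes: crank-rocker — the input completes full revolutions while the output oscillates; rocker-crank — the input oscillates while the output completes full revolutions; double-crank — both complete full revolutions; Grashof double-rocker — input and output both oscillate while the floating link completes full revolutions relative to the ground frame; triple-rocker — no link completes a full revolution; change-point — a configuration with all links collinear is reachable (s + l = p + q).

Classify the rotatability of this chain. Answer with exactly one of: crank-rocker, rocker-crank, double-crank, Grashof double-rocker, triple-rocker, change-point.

lengths: ground=9, input=8, coupler=3, output=6
sorted: s=3 (shortest), l=9 (longest), p+q=14
s + l = 12 vs p + q = 14
s + l < p + q (Grashof) with shortest = coupler link → Grashof double-rocker

Grashof double-rocker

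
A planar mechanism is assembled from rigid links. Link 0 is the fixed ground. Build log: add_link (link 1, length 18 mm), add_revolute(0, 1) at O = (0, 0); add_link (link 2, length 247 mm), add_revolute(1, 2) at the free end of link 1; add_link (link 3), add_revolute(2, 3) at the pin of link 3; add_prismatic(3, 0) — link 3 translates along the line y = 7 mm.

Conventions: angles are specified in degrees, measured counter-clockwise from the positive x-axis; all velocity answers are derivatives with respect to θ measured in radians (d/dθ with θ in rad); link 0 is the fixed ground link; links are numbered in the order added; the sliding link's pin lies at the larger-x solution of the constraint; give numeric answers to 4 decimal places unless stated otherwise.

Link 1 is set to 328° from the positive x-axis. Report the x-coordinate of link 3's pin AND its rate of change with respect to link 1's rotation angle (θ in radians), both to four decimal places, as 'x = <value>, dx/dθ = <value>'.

geometry: r = 18 mm, L = 247 mm, e = 7 mm
crank pin P = (r cos θ, r sin θ) = (15.264866, -9.538547)
h = r sin θ − e = -9.538547 − 7 = -16.538547
x = r cos θ + √(L² − h²) = 15.264866 + 246.445687 = 261.710552
dx/dθ = −r sin θ − h·r cos θ/√(L² − h²) (θ in radians; h = -16.538547) = 10.562946

x = 261.7106, dx/dθ = 10.5629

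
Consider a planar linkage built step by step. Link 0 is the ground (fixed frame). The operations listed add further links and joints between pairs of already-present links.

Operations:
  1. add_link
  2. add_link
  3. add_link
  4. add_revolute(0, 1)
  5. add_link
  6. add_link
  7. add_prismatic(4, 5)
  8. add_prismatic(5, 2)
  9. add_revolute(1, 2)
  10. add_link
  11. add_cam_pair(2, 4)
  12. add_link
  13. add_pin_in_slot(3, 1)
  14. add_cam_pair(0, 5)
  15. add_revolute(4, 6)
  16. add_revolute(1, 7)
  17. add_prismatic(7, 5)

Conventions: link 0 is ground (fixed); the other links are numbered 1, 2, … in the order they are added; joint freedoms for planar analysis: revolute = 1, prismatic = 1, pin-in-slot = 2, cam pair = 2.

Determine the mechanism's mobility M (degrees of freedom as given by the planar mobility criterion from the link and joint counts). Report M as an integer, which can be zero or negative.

(L,J1,J2)=(1,0,0); link0 fixed
link1: (2,0,0)
link2: (3,0,0)
link3: (4,0,0)
R 0-1 [J1]: (4,1,0)
link4: (5,1,0)
link5: (6,1,0)
P 4-5 [J1]: (6,2,0)
P 5-2 [J1]: (6,3,0)
R 1-2 [J1]: (6,4,0)
link6: (7,4,0)
C 2-4 [J2]: (7,4,1)
link7: (8,4,1)
PS 3-1 [J2]: (8,4,2)
C 0-5 [J2]: (8,4,3)
R 4-6 [J1]: (8,5,3)
R 1-7 [J1]: (8,6,3)
P 7-5 [J1]: (8,7,3)
Grübler: 3·7 − 2·7 − 3 = 4

M = 4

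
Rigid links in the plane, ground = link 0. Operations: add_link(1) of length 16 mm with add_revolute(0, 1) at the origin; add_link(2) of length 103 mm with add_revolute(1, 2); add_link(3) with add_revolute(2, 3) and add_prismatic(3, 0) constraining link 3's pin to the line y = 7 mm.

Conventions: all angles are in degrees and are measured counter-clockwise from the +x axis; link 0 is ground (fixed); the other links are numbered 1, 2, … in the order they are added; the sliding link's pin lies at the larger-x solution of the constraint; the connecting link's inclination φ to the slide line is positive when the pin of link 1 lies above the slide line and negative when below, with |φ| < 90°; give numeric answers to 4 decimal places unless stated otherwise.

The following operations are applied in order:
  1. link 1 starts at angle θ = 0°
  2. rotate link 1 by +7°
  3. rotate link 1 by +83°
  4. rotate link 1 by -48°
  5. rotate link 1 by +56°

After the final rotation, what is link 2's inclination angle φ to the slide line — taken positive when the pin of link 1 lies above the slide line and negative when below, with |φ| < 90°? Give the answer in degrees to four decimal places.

geometry: r = 16 mm, L = 103 mm, e = 7 mm; θ starts at 0°
rotate link 1 by +7°: θ ← 0° +7° = 7°
rotate link 1 by +83°: θ ← 7° +83° = 90°
rotate link 1 by -48°: θ ← 90° -48° = 42°
rotate link 1 by +56°: θ ← 42° +56° = 98°
h = r sin θ − e = 15.844289 − 7 = 8.844289
sin φ = h / L = 8.844289 / 103 = 0.08586688
φ = arcsin(0.08586688) = 4.925876°

4.9259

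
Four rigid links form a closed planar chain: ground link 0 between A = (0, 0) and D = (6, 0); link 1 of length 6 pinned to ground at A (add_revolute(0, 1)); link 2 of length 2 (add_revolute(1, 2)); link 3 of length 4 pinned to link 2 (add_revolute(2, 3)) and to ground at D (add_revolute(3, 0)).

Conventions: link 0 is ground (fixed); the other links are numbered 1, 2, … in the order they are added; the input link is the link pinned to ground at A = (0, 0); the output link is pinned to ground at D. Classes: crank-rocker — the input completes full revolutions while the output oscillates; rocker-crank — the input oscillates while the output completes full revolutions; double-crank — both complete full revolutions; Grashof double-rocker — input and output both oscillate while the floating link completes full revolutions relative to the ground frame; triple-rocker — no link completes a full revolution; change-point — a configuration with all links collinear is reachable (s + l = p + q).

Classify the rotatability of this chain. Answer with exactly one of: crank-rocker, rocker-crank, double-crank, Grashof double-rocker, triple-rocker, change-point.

lengths: ground=6, input=6, coupler=2, output=4
sorted: s=2 (shortest), l=6 (longest), p+q=10
s + l = 8 vs p + q = 10
s + l < p + q (Grashof) with shortest = coupler link → Grashof double-rocker

Grashof double-rocker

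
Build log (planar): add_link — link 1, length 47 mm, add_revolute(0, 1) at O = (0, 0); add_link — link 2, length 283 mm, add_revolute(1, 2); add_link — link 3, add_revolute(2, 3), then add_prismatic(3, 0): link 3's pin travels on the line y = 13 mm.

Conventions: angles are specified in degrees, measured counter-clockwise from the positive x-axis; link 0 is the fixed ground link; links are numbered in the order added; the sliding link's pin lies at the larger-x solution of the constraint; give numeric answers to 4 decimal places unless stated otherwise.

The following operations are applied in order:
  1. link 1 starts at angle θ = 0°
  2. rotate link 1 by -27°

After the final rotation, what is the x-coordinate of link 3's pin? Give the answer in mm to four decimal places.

geometry: r = 47 mm, L = 283 mm, e = 13 mm; θ starts at 0°
rotate link 1 by -27°: θ ← 0° -27° = -27°
crank pin P = (r cos θ, r sin θ) = (41.877307, -21.337553)
h = r sin θ − e = -21.337553 − 13 = -34.337553
x = r cos θ + √(L² − h²) = 41.877307 + 280.909118 = 322.786424

322.7864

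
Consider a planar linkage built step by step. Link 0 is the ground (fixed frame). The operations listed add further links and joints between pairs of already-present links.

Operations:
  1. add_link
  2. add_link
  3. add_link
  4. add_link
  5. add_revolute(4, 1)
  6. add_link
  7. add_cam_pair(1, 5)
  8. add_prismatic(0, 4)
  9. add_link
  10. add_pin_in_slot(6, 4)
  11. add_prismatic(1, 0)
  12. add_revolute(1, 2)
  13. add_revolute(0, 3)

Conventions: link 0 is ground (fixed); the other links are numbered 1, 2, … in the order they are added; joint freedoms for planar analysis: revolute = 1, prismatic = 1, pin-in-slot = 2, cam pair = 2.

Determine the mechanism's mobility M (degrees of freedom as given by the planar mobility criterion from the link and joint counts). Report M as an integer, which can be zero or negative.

L=1 J1=0 J2=0
add link → L=2 J1=0 J2=0
add link → L=3 J1=0 J2=0
add link → L=4 J1=0 J2=0
add link → L=5 J1=0 J2=0
R@4,1 dof=1 J1 → L=5 J1=1 J2=0
add link → L=6 J1=1 J2=0
C@1,5 dof=2 J2 → L=6 J1=1 J2=1
P@0,4 dof=1 J1 → L=6 J1=2 J2=1
add link → L=7 J1=2 J2=1
PS@6,4 dof=2 J2 → L=7 J1=2 J2=2
P@1,0 dof=1 J1 → L=7 J1=3 J2=2
R@1,2 dof=1 J1 → L=7 J1=4 J2=2
R@0,3 dof=1 J1 → L=7 J1=5 J2=2
M=3(L−1)−2J1−J2=3·6−2·5−2=6

M = 6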